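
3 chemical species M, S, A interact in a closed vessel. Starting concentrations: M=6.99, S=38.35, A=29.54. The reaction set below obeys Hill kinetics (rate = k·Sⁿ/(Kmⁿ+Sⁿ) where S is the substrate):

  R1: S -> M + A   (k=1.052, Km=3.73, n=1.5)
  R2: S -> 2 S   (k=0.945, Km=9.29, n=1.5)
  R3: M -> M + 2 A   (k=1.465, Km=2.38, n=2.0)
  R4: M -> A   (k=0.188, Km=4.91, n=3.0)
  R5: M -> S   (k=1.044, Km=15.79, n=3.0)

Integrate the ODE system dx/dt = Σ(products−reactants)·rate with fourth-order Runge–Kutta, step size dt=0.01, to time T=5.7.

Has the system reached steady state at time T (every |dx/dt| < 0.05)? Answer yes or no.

RK4 with dt=0.01: 570 steps to T=5.7. Trajectory (selected grid times):
t=0.00: M=6.99 S=38.35 A=29.54
t=0.63: M=7.49 S=38.30 A=31.94
t=1.27: M=7.97 S=38.25 A=34.40
t=1.90: M=8.44 S=38.22 A=36.84
t=2.53: M=8.89 S=38.20 A=39.30
t=3.17: M=9.33 S=38.20 A=41.82
t=3.80: M=9.75 S=38.21 A=44.30
t=4.43: M=10.15 S=38.23 A=46.80
t=5.07: M=10.55 S=38.26 A=49.34
t=5.70: M=10.93 S=38.31 A=51.85
Rates at T: R1=1.0210, R2=0.8442, R3=1.3987, R4=0.1724, R5=0.2600
dx/dt at T (Σ net stoichiometry × rate): M=+0.5886, S=+0.0832, A=+3.9907
Largest |dx/dt| is |+3.9907| (A) ≥ 0.05 → not steady.

Steady state at T: no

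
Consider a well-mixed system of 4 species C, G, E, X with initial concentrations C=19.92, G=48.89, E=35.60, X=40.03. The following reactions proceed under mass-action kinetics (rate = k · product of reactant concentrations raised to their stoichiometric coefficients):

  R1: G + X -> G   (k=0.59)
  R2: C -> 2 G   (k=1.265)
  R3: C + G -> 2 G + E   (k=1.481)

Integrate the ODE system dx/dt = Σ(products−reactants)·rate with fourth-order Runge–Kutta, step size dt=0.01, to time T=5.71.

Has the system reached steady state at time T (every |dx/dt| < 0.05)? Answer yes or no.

Steady state at T: yes

RK4 with dt=0.01: 571 steps to T=5.71. Trajectory (selected grid times):
t=0.00: C=19.92 G=48.89 E=35.60 X=40.03
t=0.63: C=0.00 G=69.10 E=55.23 X=0.00
t=1.27: C=0.00 G=69.10 E=55.23 X=0.00
t=1.90: C=0.00 G=69.10 E=55.23 X=0.00
t=2.54: C=0.00 G=69.10 E=55.23 X=0.00
t=3.17: C=0.00 G=69.10 E=55.23 X=0.00
t=3.81: C=0.00 G=69.10 E=55.23 X=0.00
t=4.44: C=0.00 G=69.10 E=55.23 X=0.00
t=5.08: C=0.00 G=69.10 E=55.23 X=0.00
t=5.71: C=0.00 G=69.10 E=55.23 X=0.00
Rates at T: R1=0.0000, R2=0.0000, R3=0.0000
dx/dt at T (Σ net stoichiometry × rate): C=-0.0000, G=+0.0000, E=+0.0000, X=-0.0000
Largest |dx/dt| is |-0.0000| (X) < 0.05 → steady.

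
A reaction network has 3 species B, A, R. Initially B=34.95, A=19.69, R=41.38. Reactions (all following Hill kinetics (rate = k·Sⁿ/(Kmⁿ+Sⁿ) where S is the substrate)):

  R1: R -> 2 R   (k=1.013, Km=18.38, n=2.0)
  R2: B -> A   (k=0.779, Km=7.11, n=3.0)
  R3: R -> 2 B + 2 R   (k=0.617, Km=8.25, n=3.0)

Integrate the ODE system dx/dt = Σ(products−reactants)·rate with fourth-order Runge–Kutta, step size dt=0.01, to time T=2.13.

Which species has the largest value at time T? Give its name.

Dominant species at T: R

RK4 with dt=0.01: 213 steps to T=2.13. Trajectory (selected grid times):
t=0.00: B=34.95 A=19.69 R=41.38
t=0.24: B=35.06 A=19.88 R=41.73
t=0.47: B=35.16 A=20.05 R=42.07
t=0.71: B=35.27 A=20.24 R=42.42
t=0.95: B=35.38 A=20.42 R=42.77
t=1.18: B=35.48 A=20.60 R=43.11
t=1.42: B=35.59 A=20.79 R=43.46
t=1.66: B=35.70 A=20.97 R=43.81
t=1.89: B=35.81 A=21.15 R=44.15
t=2.13: B=35.91 A=21.34 R=44.51
At T=2.13: B=35.91 A=21.34 R=44.51; the largest is R.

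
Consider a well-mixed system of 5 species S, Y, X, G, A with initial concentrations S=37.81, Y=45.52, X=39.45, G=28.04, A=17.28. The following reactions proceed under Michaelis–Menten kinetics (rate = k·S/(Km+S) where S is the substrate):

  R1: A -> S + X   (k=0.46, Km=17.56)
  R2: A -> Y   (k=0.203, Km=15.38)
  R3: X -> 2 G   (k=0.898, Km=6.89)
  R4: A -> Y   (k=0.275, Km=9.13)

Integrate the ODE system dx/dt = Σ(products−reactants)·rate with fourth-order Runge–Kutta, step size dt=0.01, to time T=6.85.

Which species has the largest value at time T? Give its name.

Dominant species at T: Y

RK4 with dt=0.01: 685 steps to T=6.85. Trajectory (selected grid times):
t=0.00: S=37.81 Y=45.52 X=39.45 G=28.04 A=17.28
t=0.76: S=37.98 Y=45.74 X=39.04 G=29.20 A=16.89
t=1.52: S=38.15 Y=45.95 X=38.63 G=30.36 A=16.50
t=2.28: S=38.32 Y=46.17 X=38.22 G=31.52 A=16.12
t=3.04: S=38.49 Y=46.38 X=37.81 G=32.67 A=15.74
t=3.81: S=38.65 Y=46.59 X=37.39 G=33.84 A=15.37
t=4.57: S=38.82 Y=46.80 X=36.98 G=34.99 A=15.00
t=5.33: S=38.98 Y=47.00 X=36.56 G=36.14 A=14.63
t=6.09: S=39.13 Y=47.20 X=36.15 G=37.29 A=14.27
t=6.85: S=39.29 Y=47.41 X=35.73 G=38.44 A=13.92
At T=6.85: S=39.29 Y=47.41 X=35.73 G=38.44 A=13.92; the largest is Y.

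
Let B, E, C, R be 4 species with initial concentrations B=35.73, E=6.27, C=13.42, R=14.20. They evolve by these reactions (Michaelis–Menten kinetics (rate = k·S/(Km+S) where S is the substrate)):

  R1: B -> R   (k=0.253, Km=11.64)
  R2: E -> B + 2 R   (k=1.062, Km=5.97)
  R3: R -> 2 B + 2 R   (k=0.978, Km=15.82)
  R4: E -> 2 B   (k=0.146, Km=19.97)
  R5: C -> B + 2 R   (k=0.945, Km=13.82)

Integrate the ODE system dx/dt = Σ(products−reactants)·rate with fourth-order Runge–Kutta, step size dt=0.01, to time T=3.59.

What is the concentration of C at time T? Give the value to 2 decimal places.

C at T = 11.80

RK4 with dt=0.01: 359 steps to T=3.59. Trajectory (selected grid times):
t=0.00: B=35.73 E=6.27 C=13.42 R=14.20
t=0.40: B=36.46 E=6.04 C=13.23 R=15.27
t=0.80: B=37.20 E=5.82 C=13.05 R=16.33
t=1.20: B=37.94 E=5.60 C=12.87 R=17.39
t=1.60: B=38.69 E=5.38 C=12.69 R=18.45
t=1.99: B=39.42 E=5.17 C=12.51 R=19.47
t=2.39: B=40.18 E=4.97 C=12.33 R=20.52
t=2.79: B=40.94 E=4.76 C=12.15 R=21.55
t=3.19: B=41.70 E=4.57 C=11.98 R=22.59
t=3.59: B=42.46 E=4.37 C=11.80 R=23.61
Read off C at T=3.59: 11.80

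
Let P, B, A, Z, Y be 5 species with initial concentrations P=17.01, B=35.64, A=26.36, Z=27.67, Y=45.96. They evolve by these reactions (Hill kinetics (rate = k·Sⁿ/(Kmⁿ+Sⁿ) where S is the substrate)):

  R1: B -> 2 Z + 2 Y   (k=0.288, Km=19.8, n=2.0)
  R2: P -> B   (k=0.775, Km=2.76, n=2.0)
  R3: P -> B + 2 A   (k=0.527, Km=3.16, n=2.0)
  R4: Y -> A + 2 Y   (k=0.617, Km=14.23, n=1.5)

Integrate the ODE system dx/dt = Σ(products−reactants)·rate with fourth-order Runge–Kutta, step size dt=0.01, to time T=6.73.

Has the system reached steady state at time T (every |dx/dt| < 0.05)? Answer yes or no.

Steady state at T: no

RK4 with dt=0.01: 673 steps to T=6.73. Trajectory (selected grid times):
t=0.00: P=17.01 B=35.64 A=26.36 Z=27.67 Y=45.96
t=0.75: P=16.06 B=36.42 A=27.52 Z=28.00 Y=46.69
t=1.50: P=15.12 B=37.20 A=28.67 Z=28.34 Y=47.42
t=2.24: P=14.19 B=37.96 A=29.81 Z=28.67 Y=48.15
t=2.99: P=13.26 B=38.72 A=30.96 Z=29.01 Y=48.89
t=3.74: P=12.33 B=39.48 A=32.11 Z=29.36 Y=49.63
t=4.49: P=11.41 B=40.22 A=33.25 Z=29.70 Y=50.38
t=5.23: P=10.51 B=40.95 A=34.37 Z=30.05 Y=51.12
t=5.98: P=9.61 B=41.67 A=35.49 Z=30.40 Y=51.88
t=6.73: P=8.73 B=42.38 A=36.60 Z=30.75 Y=52.63
Rates at T: R1=0.2364, R2=0.7045, R3=0.4659, R4=0.5410
dx/dt at T (Σ net stoichiometry × rate): P=-1.1704, B=+0.9340, A=+1.4727, Z=+0.4728, Y=+1.0138
Largest |dx/dt| is |+1.4727| (A) ≥ 0.05 → not steady.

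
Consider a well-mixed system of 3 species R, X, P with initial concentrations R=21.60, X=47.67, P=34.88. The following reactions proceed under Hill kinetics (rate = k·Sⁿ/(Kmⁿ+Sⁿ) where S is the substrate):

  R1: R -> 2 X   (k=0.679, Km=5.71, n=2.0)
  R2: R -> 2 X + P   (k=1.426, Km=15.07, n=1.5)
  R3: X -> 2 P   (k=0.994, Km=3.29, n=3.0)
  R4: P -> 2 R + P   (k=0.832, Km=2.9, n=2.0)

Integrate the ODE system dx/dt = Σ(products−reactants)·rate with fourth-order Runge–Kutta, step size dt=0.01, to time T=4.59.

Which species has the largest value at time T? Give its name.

Dominant species at T: X

RK4 with dt=0.01: 459 steps to T=4.59. Trajectory (selected grid times):
t=0.00: R=21.60 X=47.67 P=34.88
t=0.51: R=21.66 X=48.73 P=36.35
t=1.02: R=21.72 X=49.79 P=37.83
t=1.53: R=21.78 X=50.86 P=39.30
t=2.04: R=21.84 X=51.92 P=40.78
t=2.55: R=21.89 X=52.99 P=42.25
t=3.06: R=21.95 X=54.06 P=43.73
t=3.57: R=22.01 X=55.13 P=45.21
t=4.08: R=22.06 X=56.20 P=46.69
t=4.59: R=22.12 X=57.27 P=48.17
At T=4.59: R=22.12 X=57.27 P=48.17; the largest is X.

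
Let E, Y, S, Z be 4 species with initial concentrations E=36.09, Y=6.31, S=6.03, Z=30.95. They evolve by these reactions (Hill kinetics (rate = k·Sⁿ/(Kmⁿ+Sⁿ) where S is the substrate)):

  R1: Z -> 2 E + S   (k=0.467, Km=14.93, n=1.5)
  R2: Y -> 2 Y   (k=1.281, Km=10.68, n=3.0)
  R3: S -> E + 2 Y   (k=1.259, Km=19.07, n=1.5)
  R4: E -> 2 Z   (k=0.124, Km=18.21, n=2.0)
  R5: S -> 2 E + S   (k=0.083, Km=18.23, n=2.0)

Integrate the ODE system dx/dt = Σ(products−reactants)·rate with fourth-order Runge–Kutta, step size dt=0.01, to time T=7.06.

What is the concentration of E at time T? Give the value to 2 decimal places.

E at T = 41.90

RK4 with dt=0.01: 706 steps to T=7.06. Trajectory (selected grid times):
t=0.00: E=36.09 Y=6.31 S=6.03 Z=30.95
t=0.78: E=36.72 Y=6.80 S=6.15 Z=30.83
t=1.57: E=37.36 Y=7.34 S=6.27 Z=30.71
t=2.35: E=38.00 Y=7.92 S=6.39 Z=30.60
t=3.14: E=38.65 Y=8.56 S=6.50 Z=30.48
t=3.92: E=39.29 Y=9.26 S=6.60 Z=30.37
t=4.71: E=39.94 Y=10.03 S=6.71 Z=30.26
t=5.49: E=40.59 Y=10.85 S=6.81 Z=30.15
t=6.28: E=41.25 Y=11.75 S=6.90 Z=30.04
t=7.06: E=41.90 Y=12.71 S=7.00 Z=29.93
Read off E at T=7.06: 41.90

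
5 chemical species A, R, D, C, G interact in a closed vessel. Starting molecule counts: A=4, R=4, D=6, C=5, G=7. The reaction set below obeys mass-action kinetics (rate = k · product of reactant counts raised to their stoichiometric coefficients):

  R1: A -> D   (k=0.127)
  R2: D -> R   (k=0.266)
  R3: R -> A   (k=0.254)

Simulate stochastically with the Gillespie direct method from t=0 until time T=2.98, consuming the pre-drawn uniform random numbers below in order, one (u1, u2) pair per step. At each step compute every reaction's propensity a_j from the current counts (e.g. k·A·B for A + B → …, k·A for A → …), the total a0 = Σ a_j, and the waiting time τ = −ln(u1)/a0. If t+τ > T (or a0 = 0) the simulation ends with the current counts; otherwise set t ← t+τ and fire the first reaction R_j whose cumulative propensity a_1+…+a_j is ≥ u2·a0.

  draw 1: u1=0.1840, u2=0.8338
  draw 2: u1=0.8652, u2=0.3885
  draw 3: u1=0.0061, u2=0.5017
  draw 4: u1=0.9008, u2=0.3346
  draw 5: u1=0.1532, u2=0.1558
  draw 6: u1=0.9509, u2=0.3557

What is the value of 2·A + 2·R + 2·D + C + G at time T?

Check how each reaction changes W = 2·A + 2·R + 2·D + C + G (weight of products minus weight of reactants):
R1: A -> D: (2·1) − (2·1) = 2 − 2 = 0
R2: D -> R: (2·1) − (2·1) = 2 − 2 = 0
R3: R -> A: (2·1) − (2·1) = 2 − 2 = 0
Every reaction leaves W unchanged, so W is conserved and no simulation is needed: W(T) = W(0) = 2·4 + 2·4 + 2·6 + 5 + 7 = 40

Value at T = 40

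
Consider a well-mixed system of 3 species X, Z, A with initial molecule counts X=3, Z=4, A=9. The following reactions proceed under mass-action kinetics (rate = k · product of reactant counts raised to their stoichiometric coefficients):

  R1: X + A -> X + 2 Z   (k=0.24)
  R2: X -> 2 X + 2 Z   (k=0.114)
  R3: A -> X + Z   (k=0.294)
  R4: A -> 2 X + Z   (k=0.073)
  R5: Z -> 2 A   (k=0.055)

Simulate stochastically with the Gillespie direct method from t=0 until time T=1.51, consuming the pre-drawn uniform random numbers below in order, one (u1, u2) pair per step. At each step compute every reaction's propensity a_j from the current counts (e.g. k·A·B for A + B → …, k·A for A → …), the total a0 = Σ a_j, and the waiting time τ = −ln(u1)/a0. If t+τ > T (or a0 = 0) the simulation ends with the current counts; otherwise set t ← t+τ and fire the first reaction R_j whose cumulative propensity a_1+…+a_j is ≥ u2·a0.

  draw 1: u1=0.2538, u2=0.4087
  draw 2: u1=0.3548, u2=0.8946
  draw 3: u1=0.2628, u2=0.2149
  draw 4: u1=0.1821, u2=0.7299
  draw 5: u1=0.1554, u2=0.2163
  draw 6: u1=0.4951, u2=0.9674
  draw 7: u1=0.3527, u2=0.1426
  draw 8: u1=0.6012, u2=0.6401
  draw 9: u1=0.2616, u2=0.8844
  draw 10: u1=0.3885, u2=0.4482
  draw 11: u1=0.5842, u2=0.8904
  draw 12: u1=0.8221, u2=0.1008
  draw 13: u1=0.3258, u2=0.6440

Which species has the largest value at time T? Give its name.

t=0.000: X=3 Z=4 A=9
Draw 1: a1=6.480, a2=0.342, a3=2.646, a4=0.657, a5=0.220, a0=10.345; τ=−ln(0.2538)/10.345=0.133 → t=0.133; u2·a0=0.4087·10.345=4.228 ≤ a1=6.480 → R1 fires; X=3 Z=6 A=8
Draw 2: a1=5.760, a2=0.342, a3=2.352, a4=0.584, a5=0.330, a0=9.368; τ=−ln(0.3548)/9.368=0.111 → t=0.243; u2·a0=0.8946·9.368=8.381; a1+a2=6.102 < 8.381 ≤ a1+…+a3=8.454 → R3 fires; X=4 Z=7 A=7
Draw 3: a1=6.720, a2=0.456, a3=2.058, a4=0.511, a5=0.385, a0=10.130; τ=−ln(0.2628)/10.130=0.132 → t=0.375; u2·a0=0.2149·10.130=2.177 ≤ a1=6.720 → R1 fires; X=4 Z=9 A=6
Draw 4: a1=5.760, a2=0.456, a3=1.764, a4=0.438, a5=0.495, a0=8.913; τ=−ln(0.1821)/8.913=0.191 → t=0.566; u2·a0=0.7299·8.913=6.506; a1+a2=6.216 < 6.506 ≤ a1+…+a3=7.980 → R3 fires; X=5 Z=10 A=5
Draw 5: a1=6.000, a2=0.570, a3=1.470, a4=0.365, a5=0.550, a0=8.955; τ=−ln(0.1554)/8.955=0.208 → t=0.774; u2·a0=0.2163·8.955=1.937 ≤ a1=6.000 → R1 fires; X=5 Z=12 A=4
Draw 6: a1=4.800, a2=0.570, a3=1.176, a4=0.292, a5=0.660, a0=7.498; τ=−ln(0.4951)/7.498=0.094 → t=0.868; u2·a0=0.9674·7.498=7.254; a1+…+a4=6.838 < 7.254 ≤ a1+…+a5=7.498 → R5 fires; X=5 Z=11 A=6
Draw 7: a1=7.200, a2=0.570, a3=1.764, a4=0.438, a5=0.605, a0=10.577; τ=−ln(0.3527)/10.577=0.099 → t=0.966; u2·a0=0.1426·10.577=1.508 ≤ a1=7.200 → R1 fires; X=5 Z=13 A=5
Draw 8: a1=6.000, a2=0.570, a3=1.470, a4=0.365, a5=0.715, a0=9.120; τ=−ln(0.6012)/9.120=0.056 → t=1.022; u2·a0=0.6401·9.120=5.838 ≤ a1=6.000 → R1 fires; X=5 Z=15 A=4
Draw 9: a1=4.800, a2=0.570, a3=1.176, a4=0.292, a5=0.825, a0=7.663; τ=−ln(0.2616)/7.663=0.175 → t=1.197; u2·a0=0.8844·7.663=6.777; a1+…+a3=6.546 < 6.777 ≤ a1+…+a4=6.838 → R4 fires; X=7 Z=16 A=3
Draw 10: a1=5.040, a2=0.798, a3=0.882, a4=0.219, a5=0.880, a0=7.819; τ=−ln(0.3885)/7.819=0.121 → t=1.318; u2·a0=0.4482·7.819=3.504 ≤ a1=5.040 → R1 fires; X=7 Z=18 A=2
Draw 11: a1=3.360, a2=0.798, a3=0.588, a4=0.146, a5=0.990, a0=5.882; τ=−ln(0.5842)/5.882=0.091 → t=1.409; u2·a0=0.8904·5.882=5.237; a1+…+a4=4.892 < 5.237 ≤ a1+…+a5=5.882 → R5 fires; X=7 Z=17 A=4
Draw 12: a1=6.720, a2=0.798, a3=1.176, a4=0.292, a5=0.935, a0=9.921; τ=−ln(0.8221)/9.921=0.020 → t=1.429; u2·a0=0.1008·9.921=1.000 ≤ a1=6.720 → R1 fires; X=7 Z=19 A=3
Draw 13: a1=5.040, a2=0.798, a3=0.882, a4=0.219, a5=1.045, a0=7.984; τ=−ln(0.3258)/7.984=0.140 → t=1.570 > T=1.51: stop.
At T=1.51: X=7 Z=19 A=3; the largest is Z.

Dominant species at T: Z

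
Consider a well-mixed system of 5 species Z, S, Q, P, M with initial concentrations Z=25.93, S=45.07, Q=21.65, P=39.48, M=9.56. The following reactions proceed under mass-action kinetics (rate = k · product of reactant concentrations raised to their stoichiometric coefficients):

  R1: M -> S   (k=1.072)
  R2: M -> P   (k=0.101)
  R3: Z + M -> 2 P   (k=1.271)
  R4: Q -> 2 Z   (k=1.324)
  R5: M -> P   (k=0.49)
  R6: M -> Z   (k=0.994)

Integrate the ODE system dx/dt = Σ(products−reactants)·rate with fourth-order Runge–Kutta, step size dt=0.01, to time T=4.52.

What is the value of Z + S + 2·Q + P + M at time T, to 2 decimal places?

Value at T = 163.34

Check how each reaction changes W = Z + S + 2·Q + P + M (weight of products minus weight of reactants):
R1: M -> S: (1·1) − (1·1) = 1 − 1 = 0
R2: M -> P: (1·1) − (1·1) = 1 − 1 = 0
R3: Z + M -> 2 P: (1·2) − (1·1 + 1·1) = 2 − 2 = 0
R4: Q -> 2 Z: (1·2) − (2·1) = 2 − 2 = 0
R5: M -> P: (1·1) − (1·1) = 1 − 1 = 0
R6: M -> Z: (1·1) − (1·1) = 1 − 1 = 0
Every reaction leaves W unchanged, so W is conserved and no simulation is needed: W(T) = W(0) = 25.93 + 45.07 + 2·21.65 + 39.48 + 9.56 = 163.34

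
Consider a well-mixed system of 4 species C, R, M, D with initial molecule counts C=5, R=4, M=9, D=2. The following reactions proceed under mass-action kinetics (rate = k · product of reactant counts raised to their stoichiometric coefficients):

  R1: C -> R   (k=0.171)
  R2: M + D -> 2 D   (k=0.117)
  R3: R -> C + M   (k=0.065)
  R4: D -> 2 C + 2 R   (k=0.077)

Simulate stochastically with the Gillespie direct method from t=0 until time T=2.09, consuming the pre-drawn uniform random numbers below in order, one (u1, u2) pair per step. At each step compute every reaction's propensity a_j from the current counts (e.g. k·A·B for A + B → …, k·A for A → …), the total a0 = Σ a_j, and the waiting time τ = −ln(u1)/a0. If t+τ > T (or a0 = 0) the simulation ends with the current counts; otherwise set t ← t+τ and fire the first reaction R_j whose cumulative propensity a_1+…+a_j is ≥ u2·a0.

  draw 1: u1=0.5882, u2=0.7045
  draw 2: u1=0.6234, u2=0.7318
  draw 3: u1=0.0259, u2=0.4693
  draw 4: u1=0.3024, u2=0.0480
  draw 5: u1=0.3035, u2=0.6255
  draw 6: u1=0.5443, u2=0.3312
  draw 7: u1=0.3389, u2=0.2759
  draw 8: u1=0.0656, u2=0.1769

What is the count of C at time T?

C at T = 4

t=0.000: C=5 R=4 M=9 D=2
Draw 1: a1=0.855, a2=2.106, a3=0.260, a4=0.154, a0=3.375; τ=−ln(0.5882)/3.375=0.157 → t=0.157; u2·a0=0.7045·3.375=2.378; a1=0.855 < 2.378 ≤ a1+a2=2.961 → R2 fires; C=5 R=4 M=8 D=3
Draw 2: a1=0.855, a2=2.808, a3=0.260, a4=0.231, a0=4.154; τ=−ln(0.6234)/4.154=0.114 → t=0.271; u2·a0=0.7318·4.154=3.040; a1=0.855 < 3.040 ≤ a1+a2=3.663 → R2 fires; C=5 R=4 M=7 D=4
Draw 3: a1=0.855, a2=3.276, a3=0.260, a4=0.308, a0=4.699; τ=−ln(0.0259)/4.699=0.778 → t=1.049; u2·a0=0.4693·4.699=2.205; a1=0.855 < 2.205 ≤ a1+a2=4.131 → R2 fires; C=5 R=4 M=6 D=5
Draw 4: a1=0.855, a2=3.510, a3=0.260, a4=0.385, a0=5.010; τ=−ln(0.3024)/5.010=0.239 → t=1.287; u2·a0=0.0480·5.010=0.240 ≤ a1=0.855 → R1 fires; C=4 R=5 M=6 D=5
Draw 5: a1=0.684, a2=3.510, a3=0.325, a4=0.385, a0=4.904; τ=−ln(0.3035)/4.904=0.243 → t=1.530; u2·a0=0.6255·4.904=3.067; a1=0.684 < 3.067 ≤ a1+a2=4.194 → R2 fires; C=4 R=5 M=5 D=6
Draw 6: a1=0.684, a2=3.510, a3=0.325, a4=0.462, a0=4.981; τ=−ln(0.5443)/4.981=0.122 → t=1.652; u2·a0=0.3312·4.981=1.650; a1=0.684 < 1.650 ≤ a1+a2=4.194 → R2 fires; C=4 R=5 M=4 D=7
Draw 7: a1=0.684, a2=3.276, a3=0.325, a4=0.539, a0=4.824; τ=−ln(0.3389)/4.824=0.224 → t=1.877; u2·a0=0.2759·4.824=1.331; a1=0.684 < 1.331 ≤ a1+a2=3.960 → R2 fires; C=4 R=5 M=3 D=8
Draw 8: a1=0.684, a2=2.808, a3=0.325, a4=0.616, a0=4.433; τ=−ln(0.0656)/4.433=0.615 → t=2.491 > T=2.09: stop.
Read off C at T=2.09: 4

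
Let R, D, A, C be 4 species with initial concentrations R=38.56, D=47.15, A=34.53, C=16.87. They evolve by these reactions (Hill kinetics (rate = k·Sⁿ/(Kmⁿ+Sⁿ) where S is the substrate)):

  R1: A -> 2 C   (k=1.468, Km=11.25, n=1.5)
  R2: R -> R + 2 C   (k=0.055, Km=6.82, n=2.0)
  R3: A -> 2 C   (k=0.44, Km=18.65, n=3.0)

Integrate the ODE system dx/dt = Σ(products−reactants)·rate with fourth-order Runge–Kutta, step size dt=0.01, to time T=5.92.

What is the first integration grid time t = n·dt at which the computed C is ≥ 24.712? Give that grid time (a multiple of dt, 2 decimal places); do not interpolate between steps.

RK4 with dt=0.01: 592 steps to T=5.92. Trajectory (selected grid times):
t=0.00: R=38.56 D=47.15 A=34.53 C=16.87
t=0.66: R=38.56 D=47.15 A=33.47 C=19.07
t=1.32: R=38.56 D=47.15 A=32.41 C=21.24
t=1.97: R=38.56 D=47.15 A=31.39 C=23.37
t=2.38: R=38.56 D=47.15 A=30.74 C=24.70
t=2.39: R=38.56 D=47.15 A=30.73 C=24.73
t=2.63: R=38.56 D=47.15 A=30.35 C=25.50
t=3.29: R=38.56 D=47.15 A=29.33 C=27.61
t=3.95: R=38.56 D=47.15 A=28.33 C=29.70
t=4.60: R=38.56 D=47.15 A=27.35 C=31.73
t=5.26: R=38.56 D=47.15 A=26.37 C=33.76
t=5.92: R=38.56 D=47.15 A=25.40 C=35.75
C(2.38)=24.697 < 24.712 but C(2.39)=24.729 ≥ 24.712, so the first grid time is t=2.39.

Threshold first reached at t = 2.39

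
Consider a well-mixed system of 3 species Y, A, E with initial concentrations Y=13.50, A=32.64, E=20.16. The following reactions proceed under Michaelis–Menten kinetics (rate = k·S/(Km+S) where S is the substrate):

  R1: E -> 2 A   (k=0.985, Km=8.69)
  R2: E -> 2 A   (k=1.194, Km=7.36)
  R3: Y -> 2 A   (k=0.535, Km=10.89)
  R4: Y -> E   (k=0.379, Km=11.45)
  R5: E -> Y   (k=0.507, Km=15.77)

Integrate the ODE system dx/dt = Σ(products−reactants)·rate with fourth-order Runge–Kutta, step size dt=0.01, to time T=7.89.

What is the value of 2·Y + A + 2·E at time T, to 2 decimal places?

Value at T = 99.96

Check how each reaction changes W = 2·Y + A + 2·E (weight of products minus weight of reactants):
R1: E -> 2 A: (1·2) − (2·1) = 2 − 2 = 0
R2: E -> 2 A: (1·2) − (2·1) = 2 − 2 = 0
R3: Y -> 2 A: (1·2) − (2·1) = 2 − 2 = 0
R4: Y -> E: (2·1) − (2·1) = 2 − 2 = 0
R5: E -> Y: (2·1) − (2·1) = 2 − 2 = 0
Every reaction leaves W unchanged, so W is conserved and no simulation is needed: W(T) = W(0) = 2·13.50 + 32.64 + 2·20.16 = 99.96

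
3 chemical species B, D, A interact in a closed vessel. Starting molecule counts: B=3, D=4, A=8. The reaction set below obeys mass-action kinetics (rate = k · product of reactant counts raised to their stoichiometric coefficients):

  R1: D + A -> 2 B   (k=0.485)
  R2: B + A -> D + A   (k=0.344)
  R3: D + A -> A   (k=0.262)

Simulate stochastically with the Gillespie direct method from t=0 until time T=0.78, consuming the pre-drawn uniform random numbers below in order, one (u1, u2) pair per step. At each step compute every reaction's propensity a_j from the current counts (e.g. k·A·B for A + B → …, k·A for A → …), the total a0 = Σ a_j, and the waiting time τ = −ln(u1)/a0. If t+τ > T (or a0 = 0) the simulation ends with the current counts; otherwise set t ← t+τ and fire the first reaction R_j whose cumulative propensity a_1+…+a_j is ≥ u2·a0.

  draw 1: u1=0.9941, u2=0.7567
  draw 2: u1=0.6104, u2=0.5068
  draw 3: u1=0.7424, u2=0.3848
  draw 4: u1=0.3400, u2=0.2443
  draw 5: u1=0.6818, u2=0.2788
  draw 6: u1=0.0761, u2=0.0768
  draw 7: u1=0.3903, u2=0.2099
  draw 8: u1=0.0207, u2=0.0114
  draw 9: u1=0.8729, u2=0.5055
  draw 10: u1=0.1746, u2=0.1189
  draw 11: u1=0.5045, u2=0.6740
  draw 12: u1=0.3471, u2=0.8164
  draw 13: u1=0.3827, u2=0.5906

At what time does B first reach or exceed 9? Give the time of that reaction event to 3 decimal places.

Threshold first reached at t = 0.246

t=0.000: B=3 D=4 A=8
Draw 1: a1=15.520, a2=8.256, a3=8.384, a0=32.160; τ=−ln(0.9941)/32.160=0.000 → t=0.000; u2·a0=0.7567·32.160=24.335; a1+a2=23.776 < 24.335 ≤ a1+…+a3=32.160 → R3 fires; B=3 D=3 A=8
Draw 2: a1=11.640, a2=8.256, a3=6.288, a0=26.184; τ=−ln(0.6104)/26.184=0.019 → t=0.019; u2·a0=0.5068·26.184=13.270; a1=11.640 < 13.270 ≤ a1+a2=19.896 → R2 fires; B=2 D=4 A=8
Draw 3: a1=15.520, a2=5.504, a3=8.384, a0=29.408; τ=−ln(0.7424)/29.408=0.010 → t=0.029; u2·a0=0.3848·29.408=11.316 ≤ a1=15.520 → R1 fires; B=4 D=3 A=7
Draw 4: a1=10.185, a2=9.632, a3=5.502, a0=25.319; τ=−ln(0.3400)/25.319=0.043 → t=0.072; u2·a0=0.2443·25.319=6.185 ≤ a1=10.185 → R1 fires; B=6 D=2 A=6
Draw 5: a1=5.820, a2=12.384, a3=3.144, a0=21.348; τ=−ln(0.6818)/21.348=0.018 → t=0.090; u2·a0=0.2788·21.348=5.952; a1=5.820 < 5.952 ≤ a1+a2=18.204 → R2 fires; B=5 D=3 A=6
Draw 6: a1=8.730, a2=10.320, a3=4.716, a0=23.766; τ=−ln(0.0761)/23.766=0.108 → t=0.198; u2·a0=0.0768·23.766=1.825 ≤ a1=8.730 → R1 fires; B=7 D=2 A=5
Draw 7: a1=4.850, a2=12.040, a3=2.620, a0=19.510; τ=−ln(0.3903)/19.510=0.048 → t=0.246; u2·a0=0.2099·19.510=4.095 ≤ a1=4.850 → R1 fires; B=9 D=1 A=4
Draw 8: a1=1.940, a2=12.384, a3=1.048, a0=15.372; τ=−ln(0.0207)/15.372=0.252 → t=0.499; u2·a0=0.0114·15.372=0.175 ≤ a1=1.940 → R1 fires; B=11 D=0 A=3
Draw 9: a1=0.000, a2=11.352, a3=0.000, a0=11.352; τ=−ln(0.8729)/11.352=0.012 → t=0.511; u2·a0=0.5055·11.352=5.738; a1=0.000 < 5.738 ≤ a1+a2=11.352 → R2 fires; B=10 D=1 A=3
Draw 10: a1=1.455, a2=10.320, a3=0.786, a0=12.561; τ=−ln(0.1746)/12.561=0.139 → t=0.649; u2·a0=0.1189·12.561=1.494; a1=1.455 < 1.494 ≤ a1+a2=11.775 → R2 fires; B=9 D=2 A=3
Draw 11: a1=2.910, a2=9.288, a3=1.572, a0=13.770; τ=−ln(0.5045)/13.770=0.050 → t=0.699; u2·a0=0.6740·13.770=9.281; a1=2.910 < 9.281 ≤ a1+a2=12.198 → R2 fires; B=8 D=3 A=3
Draw 12: a1=4.365, a2=8.256, a3=2.358, a0=14.979; τ=−ln(0.3471)/14.979=0.071 → t=0.770; u2·a0=0.8164·14.979=12.229; a1=4.365 < 12.229 ≤ a1+a2=12.621 → R2 fires; B=7 D=4 A=3
Draw 13: a1=5.820, a2=7.224, a3=3.144, a0=16.188; τ=−ln(0.3827)/16.188=0.059 → t=0.829 > T=0.78: stop.
B first becomes ≥ 9 when it reaches 9 at the event at t=0.246.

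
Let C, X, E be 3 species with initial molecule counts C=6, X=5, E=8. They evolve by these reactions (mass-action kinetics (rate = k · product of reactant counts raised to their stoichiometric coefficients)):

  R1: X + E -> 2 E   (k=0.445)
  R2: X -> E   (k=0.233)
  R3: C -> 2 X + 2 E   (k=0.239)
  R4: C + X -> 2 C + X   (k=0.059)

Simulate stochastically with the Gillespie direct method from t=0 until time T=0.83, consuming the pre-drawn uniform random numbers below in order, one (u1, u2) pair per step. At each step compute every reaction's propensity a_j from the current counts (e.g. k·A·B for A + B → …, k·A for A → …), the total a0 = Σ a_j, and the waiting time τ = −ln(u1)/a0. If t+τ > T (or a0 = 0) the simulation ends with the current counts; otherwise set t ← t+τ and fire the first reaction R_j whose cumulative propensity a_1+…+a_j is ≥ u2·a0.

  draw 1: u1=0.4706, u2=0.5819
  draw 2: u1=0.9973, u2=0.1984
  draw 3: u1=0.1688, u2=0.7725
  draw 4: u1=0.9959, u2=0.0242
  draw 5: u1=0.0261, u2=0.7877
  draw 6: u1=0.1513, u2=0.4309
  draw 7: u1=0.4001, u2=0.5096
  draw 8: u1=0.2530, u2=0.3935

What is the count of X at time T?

t=0.000: C=6 X=5 E=8
Draw 1: a1=17.800, a2=1.165, a3=1.434, a4=1.770, a0=22.169; τ=−ln(0.4706)/22.169=0.034 → t=0.034; u2·a0=0.5819·22.169=12.900 ≤ a1=17.800 → R1 fires; C=6 X=4 E=9
Draw 2: a1=16.020, a2=0.932, a3=1.434, a4=1.416, a0=19.802; τ=−ln(0.9973)/19.802=0.000 → t=0.034; u2·a0=0.1984·19.802=3.929 ≤ a1=16.020 → R1 fires; C=6 X=3 E=10
Draw 3: a1=13.350, a2=0.699, a3=1.434, a4=1.062, a0=16.545; τ=−ln(0.1688)/16.545=0.108 → t=0.142; u2·a0=0.7725·16.545=12.781 ≤ a1=13.350 → R1 fires; C=6 X=2 E=11
Draw 4: a1=9.790, a2=0.466, a3=1.434, a4=0.708, a0=12.398; τ=−ln(0.9959)/12.398=0.000 → t=0.142; u2·a0=0.0242·12.398=0.300 ≤ a1=9.790 → R1 fires; C=6 X=1 E=12
Draw 5: a1=5.340, a2=0.233, a3=1.434, a4=0.354, a0=7.361; τ=−ln(0.0261)/7.361=0.495 → t=0.637; u2·a0=0.7877·7.361=5.798; a1+a2=5.573 < 5.798 ≤ a1+…+a3=7.007 → R3 fires; C=5 X=3 E=14
Draw 6: a1=18.690, a2=0.699, a3=1.195, a4=0.885, a0=21.469; τ=−ln(0.1513)/21.469=0.088 → t=0.725; u2·a0=0.4309·21.469=9.251 ≤ a1=18.690 → R1 fires; C=5 X=2 E=15
Draw 7: a1=13.350, a2=0.466, a3=1.195, a4=0.590, a0=15.601; τ=−ln(0.4001)/15.601=0.059 → t=0.784; u2·a0=0.5096·15.601=7.950 ≤ a1=13.350 → R1 fires; C=5 X=1 E=16
Draw 8: a1=7.120, a2=0.233, a3=1.195, a4=0.295, a0=8.843; τ=−ln(0.2530)/8.843=0.155 → t=0.939 > T=0.83: stop.
Read off X at T=0.83: 1

X at T = 1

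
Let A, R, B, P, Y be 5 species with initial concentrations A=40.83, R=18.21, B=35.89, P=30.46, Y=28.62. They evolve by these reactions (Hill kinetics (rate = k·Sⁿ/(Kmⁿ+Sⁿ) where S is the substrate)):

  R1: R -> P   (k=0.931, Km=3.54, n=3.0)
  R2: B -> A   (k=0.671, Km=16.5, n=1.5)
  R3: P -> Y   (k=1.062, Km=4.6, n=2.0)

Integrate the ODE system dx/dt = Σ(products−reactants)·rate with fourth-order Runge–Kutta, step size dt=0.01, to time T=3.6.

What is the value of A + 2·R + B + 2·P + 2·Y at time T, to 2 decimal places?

Check how each reaction changes W = A + 2·R + B + 2·P + 2·Y (weight of products minus weight of reactants):
R1: R -> P: (2·1) − (2·1) = 2 − 2 = 0
R2: B -> A: (1·1) − (1·1) = 1 − 1 = 0
R3: P -> Y: (2·1) − (2·1) = 2 − 2 = 0
Every reaction leaves W unchanged, so W is conserved and no simulation is needed: W(T) = W(0) = 40.83 + 2·18.21 + 35.89 + 2·30.46 + 2·28.62 = 231.30

Value at T = 231.30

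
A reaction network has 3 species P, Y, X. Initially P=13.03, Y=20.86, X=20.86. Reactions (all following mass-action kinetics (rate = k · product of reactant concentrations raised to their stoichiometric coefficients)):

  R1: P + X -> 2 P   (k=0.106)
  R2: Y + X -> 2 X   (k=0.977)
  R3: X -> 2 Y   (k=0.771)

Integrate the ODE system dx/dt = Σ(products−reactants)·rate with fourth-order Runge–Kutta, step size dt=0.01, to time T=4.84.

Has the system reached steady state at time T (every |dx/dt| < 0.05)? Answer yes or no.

RK4 with dt=0.01: 484 steps to T=4.84. Trajectory (selected grid times):
t=0.00: P=13.03 Y=20.86 X=20.86
t=0.54: P=54.29 Y=1.58 X=9.27
t=1.08: P=64.37 Y=1.58 X=0.42
t=1.61: P=64.83 Y=1.58 X=0.02
t=2.15: P=64.84 Y=1.58 X=0.00
t=2.69: P=64.84 Y=1.58 X=0.00
t=3.23: P=64.84 Y=1.58 X=0.00
t=3.76: P=64.84 Y=1.58 X=0.00
t=4.30: P=64.84 Y=1.58 X=0.00
t=4.84: P=64.84 Y=1.58 X=0.00
Rates at T: R1=0.0000, R2=0.0000, R3=0.0000
dx/dt at T (Σ net stoichiometry × rate): P=+0.0000, Y=-0.0000, X=-0.0000
Largest |dx/dt| is |+0.0000| (P) < 0.05 → steady.

Steady state at T: yes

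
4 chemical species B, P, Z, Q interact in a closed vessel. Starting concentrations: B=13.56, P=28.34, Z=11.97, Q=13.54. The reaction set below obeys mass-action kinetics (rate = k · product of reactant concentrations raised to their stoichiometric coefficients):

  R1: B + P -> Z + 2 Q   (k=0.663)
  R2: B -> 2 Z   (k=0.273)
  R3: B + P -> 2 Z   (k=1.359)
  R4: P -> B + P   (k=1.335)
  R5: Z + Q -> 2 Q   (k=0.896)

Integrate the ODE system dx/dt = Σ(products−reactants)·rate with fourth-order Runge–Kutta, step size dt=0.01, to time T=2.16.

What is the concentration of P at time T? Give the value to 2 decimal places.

P at T = 0.94

RK4 with dt=0.01: 216 steps to T=2.16. Trajectory (selected grid times):
t=0.00: B=13.56 P=28.34 Z=11.97 Q=13.54
t=0.24: B=0.66 P=11.00 Z=0.45 Q=65.68
t=0.48: B=0.65 P=8.01 Z=0.28 Q=72.89
t=0.72: B=0.65 P=5.85 Z=0.19 Q=78.10
t=0.96: B=0.64 P=4.28 Z=0.13 Q=81.90
t=1.20: B=0.64 P=3.14 Z=0.10 Q=84.68
t=1.44: B=0.63 P=2.31 Z=0.07 Q=86.72
t=1.68: B=0.62 P=1.70 Z=0.05 Q=88.23
t=1.92: B=0.61 P=1.26 Z=0.04 Q=89.35
t=2.16: B=0.60 P=0.94 Z=0.03 Q=90.19
Read off P at T=2.16: 0.94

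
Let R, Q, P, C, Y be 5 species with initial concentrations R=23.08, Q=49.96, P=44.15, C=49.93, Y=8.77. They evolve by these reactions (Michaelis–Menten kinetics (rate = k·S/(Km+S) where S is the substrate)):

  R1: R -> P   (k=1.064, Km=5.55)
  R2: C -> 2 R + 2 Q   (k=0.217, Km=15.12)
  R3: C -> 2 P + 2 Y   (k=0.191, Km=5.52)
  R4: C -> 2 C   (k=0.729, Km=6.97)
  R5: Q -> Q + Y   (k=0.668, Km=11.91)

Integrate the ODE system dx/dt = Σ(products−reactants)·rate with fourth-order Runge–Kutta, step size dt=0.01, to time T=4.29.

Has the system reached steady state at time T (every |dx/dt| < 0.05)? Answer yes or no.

Steady state at T: no

RK4 with dt=0.01: 429 steps to T=4.29. Trajectory (selected grid times):
t=0.00: R=23.08 Q=49.96 P=44.15 C=49.93 Y=8.77
t=0.48: R=22.83 Q=50.12 P=44.73 C=50.07 Y=9.19
t=0.95: R=22.58 Q=50.28 P=45.29 C=50.22 Y=9.61
t=1.43: R=22.33 Q=50.44 P=45.86 C=50.36 Y=10.03
t=1.91: R=22.09 Q=50.60 P=46.44 C=50.51 Y=10.46
t=2.38: R=21.84 Q=50.75 P=47.00 C=50.65 Y=10.87
t=2.86: R=21.60 Q=50.91 P=47.57 C=50.79 Y=11.30
t=3.34: R=21.35 Q=51.08 P=48.14 C=50.94 Y=11.73
t=3.81: R=21.11 Q=51.23 P=48.70 C=51.08 Y=12.14
t=4.29: R=20.87 Q=51.39 P=49.27 C=51.22 Y=12.57
Rates at T: R1=0.8405, R2=0.1675, R3=0.1724, R4=0.6417, R5=0.5423
dx/dt at T (Σ net stoichiometry × rate): R=-0.5054, Q=+0.3351, P=+1.1853, C=+0.3017, Y=+0.8872
Largest |dx/dt| is |+1.1853| (P) ≥ 0.05 → not steady.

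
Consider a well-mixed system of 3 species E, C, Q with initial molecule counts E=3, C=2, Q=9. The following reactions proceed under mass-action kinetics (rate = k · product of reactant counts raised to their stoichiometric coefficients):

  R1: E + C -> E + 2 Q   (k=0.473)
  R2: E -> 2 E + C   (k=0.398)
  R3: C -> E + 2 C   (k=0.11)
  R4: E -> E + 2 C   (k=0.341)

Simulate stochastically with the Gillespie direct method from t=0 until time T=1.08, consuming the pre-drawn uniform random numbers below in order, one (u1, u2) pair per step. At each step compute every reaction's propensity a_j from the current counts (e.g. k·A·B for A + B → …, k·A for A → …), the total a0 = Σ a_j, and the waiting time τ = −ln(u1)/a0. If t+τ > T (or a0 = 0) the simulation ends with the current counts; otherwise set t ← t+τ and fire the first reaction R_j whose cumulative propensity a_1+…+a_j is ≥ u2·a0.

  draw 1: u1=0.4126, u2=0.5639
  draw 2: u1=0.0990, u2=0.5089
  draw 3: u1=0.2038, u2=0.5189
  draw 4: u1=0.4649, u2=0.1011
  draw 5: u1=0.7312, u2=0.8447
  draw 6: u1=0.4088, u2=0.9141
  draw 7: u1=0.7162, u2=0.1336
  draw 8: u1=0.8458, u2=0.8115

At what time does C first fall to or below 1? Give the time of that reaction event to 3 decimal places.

t=0.000: E=3 C=2 Q=9
Draw 1: a1=2.838, a2=1.194, a3=0.220, a4=1.023, a0=5.275; τ=−ln(0.4126)/5.275=0.168 → t=0.168; u2·a0=0.5639·5.275=2.975; a1=2.838 < 2.975 ≤ a1+a2=4.032 → R2 fires; E=4 C=3 Q=9
Draw 2: a1=5.676, a2=1.592, a3=0.330, a4=1.364, a0=8.962; τ=−ln(0.0990)/8.962=0.258 → t=0.426; u2·a0=0.5089·8.962=4.561 ≤ a1=5.676 → R1 fires; E=4 C=2 Q=11
Draw 3: a1=3.784, a2=1.592, a3=0.220, a4=1.364, a0=6.960; τ=−ln(0.2038)/6.960=0.229 → t=0.654; u2·a0=0.5189·6.960=3.612 ≤ a1=3.784 → R1 fires; E=4 C=1 Q=13
Draw 4: a1=1.892, a2=1.592, a3=0.110, a4=1.364, a0=4.958; τ=−ln(0.4649)/4.958=0.154 → t=0.809; u2·a0=0.1011·4.958=0.501 ≤ a1=1.892 → R1 fires; E=4 C=0 Q=15
Draw 5: a1=0.000, a2=1.592, a3=0.000, a4=1.364, a0=2.956; τ=−ln(0.7312)/2.956=0.106 → t=0.915; u2·a0=0.8447·2.956=2.497; a1+…+a3=1.592 < 2.497 ≤ a1+…+a4=2.956 → R4 fires; E=4 C=2 Q=15
Draw 6: a1=3.784, a2=1.592, a3=0.220, a4=1.364, a0=6.960; τ=−ln(0.4088)/6.960=0.129 → t=1.043; u2·a0=0.9141·6.960=6.362; a1+…+a3=5.596 < 6.362 ≤ a1+…+a4=6.960 → R4 fires; E=4 C=4 Q=15
Draw 7: a1=7.568, a2=1.592, a3=0.440, a4=1.364, a0=10.964; τ=−ln(0.7162)/10.964=0.030 → t=1.074; u2·a0=0.1336·10.964=1.465 ≤ a1=7.568 → R1 fires; E=4 C=3 Q=17
Draw 8: a1=5.676, a2=1.592, a3=0.330, a4=1.364, a0=8.962; τ=−ln(0.8458)/8.962=0.019 → t=1.092 > T=1.08: stop.
C first becomes ≤ 1 when it reaches 1 at the event at t=0.654.

Threshold first reached at t = 0.654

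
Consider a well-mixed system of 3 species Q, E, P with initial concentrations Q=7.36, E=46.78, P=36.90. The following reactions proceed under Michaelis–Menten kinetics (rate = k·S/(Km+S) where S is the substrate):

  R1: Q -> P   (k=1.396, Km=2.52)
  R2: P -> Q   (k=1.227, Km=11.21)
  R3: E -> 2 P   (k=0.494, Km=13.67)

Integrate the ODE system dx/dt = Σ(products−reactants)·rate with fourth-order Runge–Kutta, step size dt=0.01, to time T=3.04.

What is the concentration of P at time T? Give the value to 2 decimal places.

RK4 with dt=0.01: 304 steps to T=3.04. Trajectory (selected grid times):
t=0.00: Q=7.36 E=46.78 P=36.90
t=0.34: Q=7.33 E=46.65 P=37.19
t=0.68: Q=7.29 E=46.52 P=37.48
t=1.01: Q=7.26 E=46.39 P=37.77
t=1.35: Q=7.23 E=46.26 P=38.06
t=1.69: Q=7.20 E=46.13 P=38.35
t=2.03: Q=7.18 E=46.01 P=38.63
t=2.36: Q=7.15 E=45.88 P=38.91
t=2.70: Q=7.12 E=45.75 P=39.20
t=3.04: Q=7.10 E=45.62 P=39.48
Read off P at T=3.04: 39.48

P at T = 39.48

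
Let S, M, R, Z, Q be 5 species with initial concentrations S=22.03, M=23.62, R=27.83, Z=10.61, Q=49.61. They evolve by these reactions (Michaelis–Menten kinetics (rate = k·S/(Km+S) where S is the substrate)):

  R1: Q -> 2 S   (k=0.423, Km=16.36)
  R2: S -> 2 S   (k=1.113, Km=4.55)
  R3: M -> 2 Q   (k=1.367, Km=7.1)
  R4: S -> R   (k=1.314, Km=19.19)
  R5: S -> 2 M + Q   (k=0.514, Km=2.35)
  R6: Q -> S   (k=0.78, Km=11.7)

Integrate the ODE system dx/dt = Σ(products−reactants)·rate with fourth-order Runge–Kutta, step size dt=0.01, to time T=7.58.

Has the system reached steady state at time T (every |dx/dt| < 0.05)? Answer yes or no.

Steady state at T: no

RK4 with dt=0.01: 758 steps to T=7.58. Trajectory (selected grid times):
t=0.00: S=22.03 M=23.62 R=27.83 Z=10.61 Q=49.61
t=0.84: S=22.89 M=23.52 R=28.43 Z=10.61 Q=50.97
t=1.68: S=23.75 M=23.42 R=29.03 Z=10.61 Q=52.32
t=2.53: S=24.62 M=23.33 R=29.65 Z=10.61 Q=53.68
t=3.37: S=25.47 M=23.24 R=30.28 Z=10.61 Q=55.02
t=4.21: S=26.33 M=23.15 R=30.91 Z=10.61 Q=56.36
t=5.05: S=27.18 M=23.06 R=31.55 Z=10.61 Q=57.69
t=5.90: S=28.05 M=22.98 R=32.21 Z=10.61 Q=59.04
t=6.74: S=28.90 M=22.90 R=32.87 Z=10.61 Q=60.37
t=7.58: S=29.75 M=22.83 R=33.54 Z=10.61 Q=61.69
Rates at T: R1=0.3343, R2=0.9654, R3=1.0427, R4=0.7988, R5=0.4764, R6=0.6556
dx/dt at T (Σ net stoichiometry × rate): S=+1.0145, M=-0.0899, R=+0.7988, Z=+0.0000, Q=+1.5717
Largest |dx/dt| is |+1.5717| (Q) ≥ 0.05 → not steady.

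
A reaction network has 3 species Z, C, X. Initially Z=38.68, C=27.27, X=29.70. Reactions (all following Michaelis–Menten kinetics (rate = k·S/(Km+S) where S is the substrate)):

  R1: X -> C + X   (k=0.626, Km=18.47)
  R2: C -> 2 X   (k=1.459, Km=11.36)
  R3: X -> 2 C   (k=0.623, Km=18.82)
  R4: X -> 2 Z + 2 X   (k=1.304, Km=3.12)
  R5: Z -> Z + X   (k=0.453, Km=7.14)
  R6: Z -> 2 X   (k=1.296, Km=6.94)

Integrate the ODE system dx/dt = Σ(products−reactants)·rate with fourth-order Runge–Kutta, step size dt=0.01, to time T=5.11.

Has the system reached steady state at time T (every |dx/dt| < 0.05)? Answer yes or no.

Steady state at T: no

RK4 with dt=0.01: 511 steps to T=5.11. Trajectory (selected grid times):
t=0.00: Z=38.68 C=27.27 X=29.70
t=0.57: Z=39.40 C=27.35 X=32.80
t=1.14: Z=40.14 C=27.45 X=35.91
t=1.70: Z=40.87 C=27.57 X=38.96
t=2.27: Z=41.61 C=27.71 X=42.07
t=2.84: Z=42.37 C=27.87 X=45.19
t=3.41: Z=43.13 C=28.04 X=48.30
t=3.97: Z=43.87 C=28.22 X=51.37
t=4.54: Z=44.64 C=28.42 X=54.50
t=5.11: Z=45.41 C=28.62 X=57.63
Rates at T: R1=0.4741, R2=1.0445, R3=0.4696, R4=1.2370, R5=0.3914, R6=1.1242
dx/dt at T (Σ net stoichiometry × rate): Z=+1.3499, C=+0.3689, X=+5.4961
Largest |dx/dt| is |+5.4961| (X) ≥ 0.05 → not steady.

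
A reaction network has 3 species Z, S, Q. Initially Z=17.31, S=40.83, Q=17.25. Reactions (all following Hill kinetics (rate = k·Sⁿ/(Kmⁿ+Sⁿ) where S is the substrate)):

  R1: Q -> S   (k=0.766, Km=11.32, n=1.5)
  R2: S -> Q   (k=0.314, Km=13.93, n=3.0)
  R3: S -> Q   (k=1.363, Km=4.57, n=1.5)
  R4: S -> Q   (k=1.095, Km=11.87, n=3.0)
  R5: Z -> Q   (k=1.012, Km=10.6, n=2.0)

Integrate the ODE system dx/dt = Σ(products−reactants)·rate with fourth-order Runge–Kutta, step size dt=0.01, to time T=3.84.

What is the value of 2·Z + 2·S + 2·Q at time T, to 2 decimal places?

Check how each reaction changes W = 2·Z + 2·S + 2·Q (weight of products minus weight of reactants):
R1: Q -> S: (2·1) − (2·1) = 2 − 2 = 0
R2: S -> Q: (2·1) − (2·1) = 2 − 2 = 0
R3: S -> Q: (2·1) − (2·1) = 2 − 2 = 0
R4: S -> Q: (2·1) − (2·1) = 2 − 2 = 0
R5: Z -> Q: (2·1) − (2·1) = 2 − 2 = 0
Every reaction leaves W unchanged, so W is conserved and no simulation is needed: W(T) = W(0) = 2·17.31 + 2·40.83 + 2·17.25 = 150.78

Value at T = 150.78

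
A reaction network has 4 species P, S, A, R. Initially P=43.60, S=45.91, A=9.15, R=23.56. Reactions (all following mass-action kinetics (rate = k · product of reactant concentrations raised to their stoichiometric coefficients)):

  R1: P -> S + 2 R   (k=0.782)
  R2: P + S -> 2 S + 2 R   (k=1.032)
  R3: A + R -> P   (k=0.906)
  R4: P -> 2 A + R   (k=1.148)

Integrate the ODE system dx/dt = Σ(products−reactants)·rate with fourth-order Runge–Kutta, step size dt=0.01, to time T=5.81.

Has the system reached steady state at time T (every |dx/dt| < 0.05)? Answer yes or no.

Steady state at T: yes

RK4 with dt=0.01: 581 steps to T=5.81. Trajectory (selected grid times):
t=0.00: P=43.60 S=45.91 A=9.15 R=23.56
t=0.65: P=0.00 S=99.51 A=0.00 R=120.76
t=1.29: P=0.00 S=99.51 A=0.00 R=120.76
t=1.94: P=0.00 S=99.51 A=0.00 R=120.76
t=2.58: P=0.00 S=99.51 A=0.00 R=120.76
t=3.23: P=0.00 S=99.51 A=0.00 R=120.76
t=3.87: P=0.00 S=99.51 A=0.00 R=120.76
t=4.52: P=0.00 S=99.51 A=0.00 R=120.76
t=5.16: P=0.00 S=99.51 A=0.00 R=120.76
t=5.81: P=0.00 S=99.51 A=0.00 R=120.76
Rates at T: R1=0.0000, R2=0.0000, R3=0.0000, R4=0.0000
dx/dt at T (Σ net stoichiometry × rate): P=-0.0000, S=+0.0000, A=-0.0000, R=+0.0000
Largest |dx/dt| is |+0.0000| (R) < 0.05 → steady.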